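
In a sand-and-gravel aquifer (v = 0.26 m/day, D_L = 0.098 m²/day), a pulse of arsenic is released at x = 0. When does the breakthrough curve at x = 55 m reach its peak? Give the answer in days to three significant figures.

210 days

For the 1D instantaneous-source solution, setting ∂C/∂t = 0 at fixed x gives v²t² + 2Dt − x² = 0, so t = (√(D² + v²x²) − D)/v².
√(D² + v²x²) = √(0.098² + 0.26² × 55²) = 14.30; v² = 0.0676.
t = (14.30 − 0.098)/0.0676 = 210 days (vs. the pure-advection estimate x/v = 212 d).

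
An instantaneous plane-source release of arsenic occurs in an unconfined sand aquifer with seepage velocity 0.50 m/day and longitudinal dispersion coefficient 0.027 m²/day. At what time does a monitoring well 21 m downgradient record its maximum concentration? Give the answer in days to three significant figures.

For the 1D instantaneous-source solution, setting ∂C/∂t = 0 at fixed x gives v²t² + 2Dt − x² = 0, so t = (√(D² + v²x²) − D)/v².
√(D² + v²x²) = √(0.027² + 0.50² × 21²) = 10.50; v² = 0.25.
t = (10.50 − 0.027)/0.25 = 41.9 days (vs. the pure-advection estimate x/v = 42.0 d).

41.9 days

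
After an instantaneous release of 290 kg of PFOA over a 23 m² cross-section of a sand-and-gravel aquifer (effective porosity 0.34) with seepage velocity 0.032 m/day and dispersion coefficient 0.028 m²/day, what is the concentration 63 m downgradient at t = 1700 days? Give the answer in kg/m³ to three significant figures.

1.03 kg/m³

For an instantaneous plane source, C(x,t) = M/(n_e·A·√(4πDt)) · exp(−(x−vt)²/(4Dt)), with n_e·A the pore (flow) area.
Plume center vt = 0.032 × 1700 = 54.4 m, so the well at 63 m is 8.6 m downgradient of the peak.
√(4πDt) = 24.46 m, giving peak height M/(n_e·A·√(4πDt)) = 290/(0.34 × 23 × 24.46) = 1.516 kg/m³.
(x−vt)²/(4Dt) = (8.6)²/(4 × 0.028 × 1700) = 0.3884; exp(−0.3884) = 0.6781.
C = 1.516 × 0.6781 = 1.03 kg/m³.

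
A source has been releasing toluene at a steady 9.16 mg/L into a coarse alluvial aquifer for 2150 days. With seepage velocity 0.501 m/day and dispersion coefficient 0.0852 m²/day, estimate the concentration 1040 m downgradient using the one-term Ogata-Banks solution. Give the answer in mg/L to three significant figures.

8.92 mg/L

For a continuous step input, C/C₀ ≈ ½·erfc((x−vt)/(2√(Dt))).
vt = 0.501 × 2150 = 1077.15 m and 2√(Dt) = 2√(0.0852 × 2150) = 27.07 m.
Argument (x−vt)/(2√(Dt)) = (1040 − 1077.15)/27.07 = -1.372; ½·erfc(-1.372) = 0.9738.
C = 9.16 × 0.9738 = 8.92 mg/L.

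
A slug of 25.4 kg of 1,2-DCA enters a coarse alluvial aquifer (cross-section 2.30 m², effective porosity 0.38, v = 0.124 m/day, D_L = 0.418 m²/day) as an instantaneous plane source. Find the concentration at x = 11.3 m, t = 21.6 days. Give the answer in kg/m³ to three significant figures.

For an instantaneous plane source, C(x,t) = M/(n_e·A·√(4πDt)) · exp(−(x−vt)²/(4Dt)), with n_e·A the pore (flow) area.
Plume center vt = 0.124 × 21.6 = 2.6784 m, so the well at 11.3 m is 8.6216 m downgradient of the peak.
√(4πDt) = 10.65 m, giving peak height M/(n_e·A·√(4πDt)) = 25.4/(0.38 × 2.30 × 10.65) = 2.729 kg/m³.
(x−vt)²/(4Dt) = (8.6216)²/(4 × 0.418 × 21.6) = 2.058; exp(−2.058) = 0.1277.
C = 2.729 × 0.1277 = 0.348 kg/m³.

0.348 kg/m³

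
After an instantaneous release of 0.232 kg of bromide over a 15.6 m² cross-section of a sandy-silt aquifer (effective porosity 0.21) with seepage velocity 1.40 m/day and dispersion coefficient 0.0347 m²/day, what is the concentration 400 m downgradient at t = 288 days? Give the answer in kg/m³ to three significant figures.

For an instantaneous plane source, C(x,t) = M/(n_e·A·√(4πDt)) · exp(−(x−vt)²/(4Dt)), with n_e·A the pore (flow) area.
Plume center vt = 1.40 × 288 = 403.2 m, so the well at 400 m is 3.2 m upgradient of the peak.
√(4πDt) = 11.21 m, giving peak height M/(n_e·A·√(4πDt)) = 0.232/(0.21 × 15.6 × 11.21) = 0.006317 kg/m³.
(x−vt)²/(4Dt) = (-3.2)²/(4 × 0.0347 × 288) = 0.2562; exp(−0.2562) = 0.7740.
C = 0.006317 × 0.7740 = 0.00489 kg/m³.

0.00489 kg/m³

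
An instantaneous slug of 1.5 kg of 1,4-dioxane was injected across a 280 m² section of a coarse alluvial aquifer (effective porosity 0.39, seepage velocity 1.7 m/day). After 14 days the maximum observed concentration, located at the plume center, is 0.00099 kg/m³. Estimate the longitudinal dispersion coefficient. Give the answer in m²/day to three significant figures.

1.09 m²/day

At the plume center C_max = M/(n_e·A·√(4πDt)), so D = M²/(4πt·(n_e·A·C_max)²).
n_e·A·C_max = 0.39 × 280 × 0.00099 = 0.1081 kg/m.
D = 1.5²/(4π × 14 × 0.1081²) = 1.09 m²/day.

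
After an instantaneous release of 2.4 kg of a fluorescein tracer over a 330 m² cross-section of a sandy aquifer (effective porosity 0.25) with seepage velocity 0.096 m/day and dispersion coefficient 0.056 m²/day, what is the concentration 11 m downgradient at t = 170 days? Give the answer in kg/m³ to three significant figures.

For an instantaneous plane source, C(x,t) = M/(n_e·A·√(4πDt)) · exp(−(x−vt)²/(4Dt)), with n_e·A the pore (flow) area.
Plume center vt = 0.096 × 170 = 16.32 m, so the well at 11 m is 5.32 m upgradient of the peak.
√(4πDt) = 10.94 m, giving peak height M/(n_e·A·√(4πDt)) = 2.4/(0.25 × 330 × 10.94) = 0.002659 kg/m³.
(x−vt)²/(4Dt) = (-5.32)²/(4 × 0.056 × 170) = 0.7432; exp(−0.7432) = 0.4756.
C = 0.002659 × 0.4756 = 0.00126 kg/m³.

0.00126 kg/m³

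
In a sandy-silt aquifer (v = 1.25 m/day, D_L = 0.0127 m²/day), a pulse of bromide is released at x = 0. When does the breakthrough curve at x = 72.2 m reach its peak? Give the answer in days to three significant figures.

For the 1D instantaneous-source solution, setting ∂C/∂t = 0 at fixed x gives v²t² + 2Dt − x² = 0, so t = (√(D² + v²x²) − D)/v².
√(D² + v²x²) = √(0.0127² + 1.25² × 72.2²) = 90.25; v² = 1.5625.
t = (90.25 − 0.0127)/1.5625 = 57.8 days (vs. the pure-advection estimate x/v = 57.8 d).

57.8 days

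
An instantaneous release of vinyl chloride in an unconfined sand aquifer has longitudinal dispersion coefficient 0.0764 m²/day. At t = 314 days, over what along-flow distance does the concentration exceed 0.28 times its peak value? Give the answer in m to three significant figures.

The plume is Gaussian with σ = √(2Dt) = √(2 × 0.0764 × 314) = 6.927 m.
C/C_peak = exp(−Δx²/(2σ²)) = 0.28 ⇒ Δx = σ·√(−2 ln 0.28) = 6.927 × 1.596 = 11.06 m.
Width = 2Δx = 22.1 m.

22.1 m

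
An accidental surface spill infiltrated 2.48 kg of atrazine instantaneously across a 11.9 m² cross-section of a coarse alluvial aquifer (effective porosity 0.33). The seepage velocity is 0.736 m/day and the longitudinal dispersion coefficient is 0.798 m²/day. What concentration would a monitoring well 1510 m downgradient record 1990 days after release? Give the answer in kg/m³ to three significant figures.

0.00323 kg/m³

For an instantaneous plane source, C(x,t) = M/(n_e·A·√(4πDt)) · exp(−(x−vt)²/(4Dt)), with n_e·A the pore (flow) area.
Plume center vt = 0.736 × 1990 = 1464.64 m, so the well at 1510 m is 45.36 m downgradient of the peak.
√(4πDt) = 141.3 m, giving peak height M/(n_e·A·√(4πDt)) = 2.48/(0.33 × 11.9 × 141.3) = 0.004469 kg/m³.
(x−vt)²/(4Dt) = (45.36)²/(4 × 0.798 × 1990) = 0.3239; exp(−0.3239) = 0.7233.
C = 0.004469 × 0.7233 = 0.00323 kg/m³.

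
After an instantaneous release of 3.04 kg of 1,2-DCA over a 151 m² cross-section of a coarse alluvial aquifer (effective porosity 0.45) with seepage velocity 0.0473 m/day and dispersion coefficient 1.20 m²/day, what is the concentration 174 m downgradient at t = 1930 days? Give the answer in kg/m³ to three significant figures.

For an instantaneous plane source, C(x,t) = M/(n_e·A·√(4πDt)) · exp(−(x−vt)²/(4Dt)), with n_e·A the pore (flow) area.
Plume center vt = 0.0473 × 1930 = 91.289 m, so the well at 174 m is 82.711 m downgradient of the peak.
√(4πDt) = 170.6 m, giving peak height M/(n_e·A·√(4πDt)) = 3.04/(0.45 × 151 × 170.6) = 0.0002622 kg/m³.
(x−vt)²/(4Dt) = (82.711)²/(4 × 1.20 × 1930) = 0.7385; exp(−0.7385) = 0.4778.
C = 0.0002622 × 0.4778 = 0.000125 kg/m³.

0.000125 kg/m³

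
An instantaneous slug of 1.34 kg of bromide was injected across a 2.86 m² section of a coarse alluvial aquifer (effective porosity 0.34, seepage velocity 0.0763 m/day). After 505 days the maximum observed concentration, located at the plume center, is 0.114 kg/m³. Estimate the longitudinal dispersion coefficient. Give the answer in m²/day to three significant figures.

0.0230 m²/day

At the plume center C_max = M/(n_e·A·√(4πDt)), so D = M²/(4πt·(n_e·A·C_max)²).
n_e·A·C_max = 0.34 × 2.86 × 0.114 = 0.1109 kg/m.
D = 1.34²/(4π × 505 × 0.1109²) = 0.0230 m²/day.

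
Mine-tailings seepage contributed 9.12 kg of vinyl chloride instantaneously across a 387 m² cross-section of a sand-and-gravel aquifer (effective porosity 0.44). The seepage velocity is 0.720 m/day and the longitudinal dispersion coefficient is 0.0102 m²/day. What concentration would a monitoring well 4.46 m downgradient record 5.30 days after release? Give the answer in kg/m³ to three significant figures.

For an instantaneous plane source, C(x,t) = M/(n_e·A·√(4πDt)) · exp(−(x−vt)²/(4Dt)), with n_e·A the pore (flow) area.
Plume center vt = 0.720 × 5.30 = 3.816 m, so the well at 4.46 m is 0.644 m downgradient of the peak.
√(4πDt) = 0.8242 m, giving peak height M/(n_e·A·√(4πDt)) = 9.12/(0.44 × 387 × 0.8242) = 0.06498 kg/m³.
(x−vt)²/(4Dt) = (0.644)²/(4 × 0.0102 × 5.30) = 1.918; exp(−1.918) = 0.1469.
C = 0.06498 × 0.1469 = 0.00955 kg/m³.

0.00955 kg/m³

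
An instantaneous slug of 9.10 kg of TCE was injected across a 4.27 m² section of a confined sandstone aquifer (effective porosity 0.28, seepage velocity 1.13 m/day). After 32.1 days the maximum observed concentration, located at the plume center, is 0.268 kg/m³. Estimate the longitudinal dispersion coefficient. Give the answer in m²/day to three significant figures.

At the plume center C_max = M/(n_e·A·√(4πDt)), so D = M²/(4πt·(n_e·A·C_max)²).
n_e·A·C_max = 0.28 × 4.27 × 0.268 = 0.3204 kg/m.
D = 9.10²/(4π × 32.1 × 0.3204²) = 2.00 m²/day.

2.00 m²/day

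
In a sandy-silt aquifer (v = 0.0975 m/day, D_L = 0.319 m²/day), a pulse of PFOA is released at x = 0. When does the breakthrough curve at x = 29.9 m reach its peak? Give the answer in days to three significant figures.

275 days

For the 1D instantaneous-source solution, setting ∂C/∂t = 0 at fixed x gives v²t² + 2Dt − x² = 0, so t = (√(D² + v²x²) − D)/v².
√(D² + v²x²) = √(0.319² + 0.0975² × 29.9²) = 2.933; v² = 0.00950625.
t = (2.933 − 0.319)/0.00950625 = 275 days (vs. the pure-advection estimate x/v = 307 d).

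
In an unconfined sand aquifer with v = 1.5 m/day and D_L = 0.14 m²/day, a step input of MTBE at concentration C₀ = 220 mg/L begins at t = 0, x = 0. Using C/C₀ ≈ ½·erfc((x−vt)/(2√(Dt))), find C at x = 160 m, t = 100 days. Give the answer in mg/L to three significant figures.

For a continuous step input, C/C₀ ≈ ½·erfc((x−vt)/(2√(Dt))).
vt = 1.5 × 100 = 150 m and 2√(Dt) = 2√(0.14 × 100) = 7.483 m.
Argument (x−vt)/(2√(Dt)) = (160 − 150)/7.483 = 1.336; ½·erfc(1.336) = 0.02942.
C = 220 × 0.02942 = 6.47 mg/L.

6.47 mg/L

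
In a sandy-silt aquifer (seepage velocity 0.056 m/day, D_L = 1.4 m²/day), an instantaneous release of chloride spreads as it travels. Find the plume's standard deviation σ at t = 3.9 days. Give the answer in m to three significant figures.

3.30 m

Dispersive spreading gives a Gaussian with σ² = 2Dt; advection only shifts the center.
σ = √(2 × 1.4 × 3.9) = 3.30 m.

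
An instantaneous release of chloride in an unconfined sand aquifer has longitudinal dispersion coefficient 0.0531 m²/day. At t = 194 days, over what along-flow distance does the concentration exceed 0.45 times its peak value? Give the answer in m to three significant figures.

11.5 m

The plume is Gaussian with σ = √(2Dt) = √(2 × 0.0531 × 194) = 4.539 m.
C/C_peak = exp(−Δx²/(2σ²)) = 0.45 ⇒ Δx = σ·√(−2 ln 0.45) = 4.539 × 1.264 = 5.737 m.
Width = 2Δx = 11.5 m.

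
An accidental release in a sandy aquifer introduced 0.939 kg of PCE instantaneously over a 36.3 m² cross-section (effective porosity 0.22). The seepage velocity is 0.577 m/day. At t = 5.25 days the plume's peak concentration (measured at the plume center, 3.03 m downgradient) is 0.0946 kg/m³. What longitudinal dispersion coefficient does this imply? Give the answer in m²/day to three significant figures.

At the plume center C_max = M/(n_e·A·√(4πDt)), so D = M²/(4πt·(n_e·A·C_max)²).
n_e·A·C_max = 0.22 × 36.3 × 0.0946 = 0.7555 kg/m.
D = 0.939²/(4π × 5.25 × 0.7555²) = 0.0234 m²/day.

0.0234 m²/day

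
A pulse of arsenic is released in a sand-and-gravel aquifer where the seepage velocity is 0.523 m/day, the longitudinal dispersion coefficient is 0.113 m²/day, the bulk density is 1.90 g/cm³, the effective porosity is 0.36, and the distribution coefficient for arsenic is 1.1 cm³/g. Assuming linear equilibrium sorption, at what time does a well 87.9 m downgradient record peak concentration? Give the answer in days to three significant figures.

Retardation factor R = 1 + ρ_b·K_d/n = 1 + 1.90 × 1.1/0.36 = 6.806.
Sorption retards both mechanisms: v_R = v/R = 0.07684 m/day, D_R = D/R = 0.01660 m²/day.
Peak time from v_R²t² + 2D_R t − x² = 0: t = (√(D_R² + v_R²x²) − D_R)/v_R².
√(D_R² + v_R²x²) = √(0.01660² + 0.07684² × 87.9²) = 6.754; v_R² = 0.005904.
t = (6.754 − 0.01660)/0.005904 = 1140 days.

1140 days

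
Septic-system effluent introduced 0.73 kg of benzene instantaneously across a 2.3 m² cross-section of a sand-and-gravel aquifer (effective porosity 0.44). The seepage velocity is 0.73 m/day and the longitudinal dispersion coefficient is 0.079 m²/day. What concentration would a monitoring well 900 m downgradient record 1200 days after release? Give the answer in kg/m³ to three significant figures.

0.00458 kg/m³

For an instantaneous plane source, C(x,t) = M/(n_e·A·√(4πDt)) · exp(−(x−vt)²/(4Dt)), with n_e·A the pore (flow) area.
Plume center vt = 0.73 × 1200 = 876 m, so the well at 900 m is 24 m downgradient of the peak.
√(4πDt) = 34.52 m, giving peak height M/(n_e·A·√(4πDt)) = 0.73/(0.44 × 2.3 × 34.52) = 0.02090 kg/m³.
(x−vt)²/(4Dt) = (24)²/(4 × 0.079 × 1200) = 1.519; exp(−1.519) = 0.2189.
C = 0.02090 × 0.2189 = 0.00458 kg/m³.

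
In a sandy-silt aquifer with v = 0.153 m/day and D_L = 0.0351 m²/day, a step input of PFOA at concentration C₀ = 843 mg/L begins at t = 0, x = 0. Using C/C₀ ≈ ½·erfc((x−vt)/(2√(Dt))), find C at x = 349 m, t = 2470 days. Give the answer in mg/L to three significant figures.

831 mg/L

For a continuous step input, C/C₀ ≈ ½·erfc((x−vt)/(2√(Dt))).
vt = 0.153 × 2470 = 377.91 m and 2√(Dt) = 2√(0.0351 × 2470) = 18.62 m.
Argument (x−vt)/(2√(Dt)) = (349 − 377.91)/18.62 = -1.553; ½·erfc(-1.553) = 0.9860.
C = 843 × 0.9860 = 831 mg/L.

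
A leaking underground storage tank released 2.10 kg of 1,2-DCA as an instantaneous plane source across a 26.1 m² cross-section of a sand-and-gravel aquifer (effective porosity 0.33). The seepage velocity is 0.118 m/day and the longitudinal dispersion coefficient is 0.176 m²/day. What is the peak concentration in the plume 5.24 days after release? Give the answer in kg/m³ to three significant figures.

The peak of an instantaneous 1D plume sits at x = vt; there the Gaussian factor is 1 and C_max = M/(n_e·A·√(4πDt)), where n_e·A is the pore area the mass is dissolved in.
√(4πDt) = √(4π × 0.176 × 5.24) = 3.404 m, so C_max = 2.10/(0.33 × 26.1 × 3.404) = 0.0716 kg/m³.

0.0716 kg/m³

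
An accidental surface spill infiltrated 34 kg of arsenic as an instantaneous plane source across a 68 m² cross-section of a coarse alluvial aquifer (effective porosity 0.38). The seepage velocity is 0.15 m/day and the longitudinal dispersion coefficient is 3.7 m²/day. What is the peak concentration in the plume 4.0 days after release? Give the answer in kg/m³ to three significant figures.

0.0965 kg/m³

The peak of an instantaneous 1D plume sits at x = vt; there the Gaussian factor is 1 and C_max = M/(n_e·A·√(4πDt)), where n_e·A is the pore area the mass is dissolved in.
√(4πDt) = √(4π × 3.7 × 4.0) = 13.64 m, so C_max = 34/(0.38 × 68 × 13.64) = 0.0965 kg/m³.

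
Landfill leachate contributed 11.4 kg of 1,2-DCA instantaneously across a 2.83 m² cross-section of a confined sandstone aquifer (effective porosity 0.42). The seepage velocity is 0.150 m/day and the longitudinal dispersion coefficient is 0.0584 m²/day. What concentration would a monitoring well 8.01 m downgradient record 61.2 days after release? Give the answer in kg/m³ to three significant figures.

1.30 kg/m³

For an instantaneous plane source, C(x,t) = M/(n_e·A·√(4πDt)) · exp(−(x−vt)²/(4Dt)), with n_e·A the pore (flow) area.
Plume center vt = 0.150 × 61.2 = 9.18 m, so the well at 8.01 m is 1.17 m upgradient of the peak.
√(4πDt) = 6.702 m, giving peak height M/(n_e·A·√(4πDt)) = 11.4/(0.42 × 2.83 × 6.702) = 1.431 kg/m³.
(x−vt)²/(4Dt) = (-1.17)²/(4 × 0.0584 × 61.2) = 0.09575; exp(−0.09575) = 0.9087.
C = 1.431 × 0.9087 = 1.30 kg/m³.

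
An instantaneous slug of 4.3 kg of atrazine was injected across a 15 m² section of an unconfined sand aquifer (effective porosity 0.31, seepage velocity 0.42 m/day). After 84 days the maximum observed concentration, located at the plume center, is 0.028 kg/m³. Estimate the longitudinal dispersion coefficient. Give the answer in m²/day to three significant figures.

1.03 m²/day

At the plume center C_max = M/(n_e·A·√(4πDt)), so D = M²/(4πt·(n_e·A·C_max)²).
n_e·A·C_max = 0.31 × 15 × 0.028 = 0.1302 kg/m.
D = 4.3²/(4π × 84 × 0.1302²) = 1.03 m²/day.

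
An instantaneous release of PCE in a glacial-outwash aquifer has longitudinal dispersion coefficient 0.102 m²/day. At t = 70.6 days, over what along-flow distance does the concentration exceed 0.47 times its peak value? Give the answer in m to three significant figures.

9.33 m

The plume is Gaussian with σ = √(2Dt) = √(2 × 0.102 × 70.6) = 3.795 m.
C/C_peak = exp(−Δx²/(2σ²)) = 0.47 ⇒ Δx = σ·√(−2 ln 0.47) = 3.795 × 1.229 = 4.664 m.
Width = 2Δx = 9.33 m.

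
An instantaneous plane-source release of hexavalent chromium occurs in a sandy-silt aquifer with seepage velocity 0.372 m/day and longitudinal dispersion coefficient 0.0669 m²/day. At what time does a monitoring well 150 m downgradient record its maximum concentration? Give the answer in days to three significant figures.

403 days

For the 1D instantaneous-source solution, setting ∂C/∂t = 0 at fixed x gives v²t² + 2Dt − x² = 0, so t = (√(D² + v²x²) − D)/v².
√(D² + v²x²) = √(0.0669² + 0.372² × 150²) = 55.80; v² = 0.138384.
t = (55.80 − 0.0669)/0.138384 = 403 days (vs. the pure-advection estimate x/v = 403 d).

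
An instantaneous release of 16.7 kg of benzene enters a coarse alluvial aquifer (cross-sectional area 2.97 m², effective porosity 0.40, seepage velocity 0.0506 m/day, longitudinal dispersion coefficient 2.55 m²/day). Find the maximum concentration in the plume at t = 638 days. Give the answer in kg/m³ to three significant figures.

0.0983 kg/m³

The peak of an instantaneous 1D plume sits at x = vt; there the Gaussian factor is 1 and C_max = M/(n_e·A·√(4πDt)), where n_e·A is the pore area the mass is dissolved in.
√(4πDt) = √(4π × 2.55 × 638) = 143.0 m, so C_max = 16.7/(0.40 × 2.97 × 143.0) = 0.0983 kg/m³.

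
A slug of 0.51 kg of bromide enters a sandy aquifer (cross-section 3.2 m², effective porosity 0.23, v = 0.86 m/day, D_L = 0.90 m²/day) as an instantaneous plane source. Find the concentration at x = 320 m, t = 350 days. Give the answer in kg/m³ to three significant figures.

0.00827 kg/m³

For an instantaneous plane source, C(x,t) = M/(n_e·A·√(4πDt)) · exp(−(x−vt)²/(4Dt)), with n_e·A the pore (flow) area.
Plume center vt = 0.86 × 350 = 301 m, so the well at 320 m is 19 m downgradient of the peak.
√(4πDt) = 62.92 m, giving peak height M/(n_e·A·√(4πDt)) = 0.51/(0.23 × 3.2 × 62.92) = 0.01101 kg/m³.
(x−vt)²/(4Dt) = (19)²/(4 × 0.90 × 350) = 0.2865; exp(−0.2865) = 0.7509.
C = 0.01101 × 0.7509 = 0.00827 kg/m³.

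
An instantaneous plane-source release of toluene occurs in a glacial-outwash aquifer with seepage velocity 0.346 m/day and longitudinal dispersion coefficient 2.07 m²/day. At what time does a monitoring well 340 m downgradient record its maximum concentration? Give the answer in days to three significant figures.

For the 1D instantaneous-source solution, setting ∂C/∂t = 0 at fixed x gives v²t² + 2Dt − x² = 0, so t = (√(D² + v²x²) − D)/v².
√(D² + v²x²) = √(2.07² + 0.346² × 340²) = 117.7; v² = 0.119716.
t = (117.7 − 2.07)/0.119716 = 966 days (vs. the pure-advection estimate x/v = 983 d).

966 days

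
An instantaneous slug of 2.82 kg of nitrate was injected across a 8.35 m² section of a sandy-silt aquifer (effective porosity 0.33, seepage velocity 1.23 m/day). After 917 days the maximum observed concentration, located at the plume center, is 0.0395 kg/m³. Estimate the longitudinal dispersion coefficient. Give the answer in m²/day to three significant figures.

0.0583 m²/day

At the plume center C_max = M/(n_e·A·√(4πDt)), so D = M²/(4πt·(n_e·A·C_max)²).
n_e·A·C_max = 0.33 × 8.35 × 0.0395 = 0.1088 kg/m.
D = 2.82²/(4π × 917 × 0.1088²) = 0.0583 m²/day.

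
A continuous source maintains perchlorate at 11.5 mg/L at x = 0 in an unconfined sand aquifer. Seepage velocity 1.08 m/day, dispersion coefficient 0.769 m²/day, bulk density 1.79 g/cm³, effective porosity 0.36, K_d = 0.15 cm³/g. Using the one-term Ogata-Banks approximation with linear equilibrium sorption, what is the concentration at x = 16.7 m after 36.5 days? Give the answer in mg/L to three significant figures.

9.78 mg/L

Retardation factor R = 1 + ρ_b·K_d/n = 1 + 1.79 × 0.15/0.36 = 1.746.
Sorption retards both mechanisms: v_R = v/R = 0.6186 m/day, D_R = D/R = 0.4404 m²/day.
v_R·t = 0.6186 × 36.5 = 22.5789 m; 2√(D_R t) = 8.019 m; argument = (16.7 − 22.5789)/8.019 = -0.7331.
C = C₀ × ½·erfc(-0.7331) = 11.5 × 0.8501 = 9.78 mg/L.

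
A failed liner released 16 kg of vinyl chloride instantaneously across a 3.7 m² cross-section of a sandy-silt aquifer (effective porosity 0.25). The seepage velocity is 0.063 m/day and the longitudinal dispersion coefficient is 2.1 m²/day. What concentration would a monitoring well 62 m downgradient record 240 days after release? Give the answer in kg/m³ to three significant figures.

For an instantaneous plane source, C(x,t) = M/(n_e·A·√(4πDt)) · exp(−(x−vt)²/(4Dt)), with n_e·A the pore (flow) area.
Plume center vt = 0.063 × 240 = 15.12 m, so the well at 62 m is 46.88 m downgradient of the peak.
√(4πDt) = 79.58 m, giving peak height M/(n_e·A·√(4πDt)) = 16/(0.25 × 3.7 × 79.58) = 0.2174 kg/m³.
(x−vt)²/(4Dt) = (46.88)²/(4 × 2.1 × 240) = 1.090; exp(−1.090) = 0.3362.
C = 0.2174 × 0.3362 = 0.0731 kg/m³.

0.0731 kg/m³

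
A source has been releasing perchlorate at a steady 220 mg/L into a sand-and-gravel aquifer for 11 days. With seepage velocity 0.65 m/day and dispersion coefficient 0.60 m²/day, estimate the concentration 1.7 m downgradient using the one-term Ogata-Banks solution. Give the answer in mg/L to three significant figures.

205 mg/L

For a continuous step input, C/C₀ ≈ ½·erfc((x−vt)/(2√(Dt))).
vt = 0.65 × 11 = 7.15 m and 2√(Dt) = 2√(0.60 × 11) = 5.138 m.
Argument (x−vt)/(2√(Dt)) = (1.7 − 7.15)/5.138 = -1.061; ½·erfc(-1.061) = 0.9333.
C = 220 × 0.9333 = 205 mg/L.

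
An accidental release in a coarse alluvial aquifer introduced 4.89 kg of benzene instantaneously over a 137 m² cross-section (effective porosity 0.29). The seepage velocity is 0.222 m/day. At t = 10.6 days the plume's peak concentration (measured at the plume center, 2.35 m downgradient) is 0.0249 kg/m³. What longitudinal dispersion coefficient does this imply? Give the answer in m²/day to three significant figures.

0.183 m²/day

At the plume center C_max = M/(n_e·A·√(4πDt)), so D = M²/(4πt·(n_e·A·C_max)²).
n_e·A·C_max = 0.29 × 137 × 0.0249 = 0.9893 kg/m.
D = 4.89²/(4π × 10.6 × 0.9893²) = 0.183 m²/day.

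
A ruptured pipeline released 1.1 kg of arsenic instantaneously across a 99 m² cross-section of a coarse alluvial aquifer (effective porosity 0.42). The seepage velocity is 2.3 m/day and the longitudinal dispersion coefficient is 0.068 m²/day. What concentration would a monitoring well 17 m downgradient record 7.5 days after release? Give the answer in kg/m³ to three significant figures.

0.0101 kg/m³

For an instantaneous plane source, C(x,t) = M/(n_e·A·√(4πDt)) · exp(−(x−vt)²/(4Dt)), with n_e·A the pore (flow) area.
Plume center vt = 2.3 × 7.5 = 17.25 m, so the well at 17 m is 0.25 m upgradient of the peak.
√(4πDt) = 2.532 m, giving peak height M/(n_e·A·√(4πDt)) = 1.1/(0.42 × 99 × 2.532) = 0.01045 kg/m³.
(x−vt)²/(4Dt) = (-0.25)²/(4 × 0.068 × 7.5) = 0.03064; exp(−0.03064) = 0.9698.
C = 0.01045 × 0.9698 = 0.0101 kg/m³.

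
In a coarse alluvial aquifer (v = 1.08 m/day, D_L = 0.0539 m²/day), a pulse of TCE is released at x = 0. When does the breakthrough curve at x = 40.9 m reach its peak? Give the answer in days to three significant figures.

For the 1D instantaneous-source solution, setting ∂C/∂t = 0 at fixed x gives v²t² + 2Dt − x² = 0, so t = (√(D² + v²x²) − D)/v².
√(D² + v²x²) = √(0.0539² + 1.08² × 40.9²) = 44.17; v² = 1.1664.
t = (44.17 − 0.0539)/1.1664 = 37.8 days (vs. the pure-advection estimate x/v = 37.9 d).

37.8 days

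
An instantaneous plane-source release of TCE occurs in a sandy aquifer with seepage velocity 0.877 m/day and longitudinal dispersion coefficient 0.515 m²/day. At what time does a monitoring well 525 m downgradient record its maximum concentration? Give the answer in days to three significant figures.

For the 1D instantaneous-source solution, setting ∂C/∂t = 0 at fixed x gives v²t² + 2Dt − x² = 0, so t = (√(D² + v²x²) − D)/v².
√(D² + v²x²) = √(0.515² + 0.877² × 525²) = 460.4; v² = 0.769129.
t = (460.4 − 0.515)/0.769129 = 598 days (vs. the pure-advection estimate x/v = 599 d).

598 days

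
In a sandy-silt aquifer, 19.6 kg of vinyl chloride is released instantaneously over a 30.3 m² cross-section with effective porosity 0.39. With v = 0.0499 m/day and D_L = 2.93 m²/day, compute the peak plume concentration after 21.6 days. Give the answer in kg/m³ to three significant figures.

0.0588 kg/m³

The peak of an instantaneous 1D plume sits at x = vt; there the Gaussian factor is 1 and C_max = M/(n_e·A·√(4πDt)), where n_e·A is the pore area the mass is dissolved in.
√(4πDt) = √(4π × 2.93 × 21.6) = 28.20 m, so C_max = 19.6/(0.39 × 30.3 × 28.20) = 0.0588 kg/m³.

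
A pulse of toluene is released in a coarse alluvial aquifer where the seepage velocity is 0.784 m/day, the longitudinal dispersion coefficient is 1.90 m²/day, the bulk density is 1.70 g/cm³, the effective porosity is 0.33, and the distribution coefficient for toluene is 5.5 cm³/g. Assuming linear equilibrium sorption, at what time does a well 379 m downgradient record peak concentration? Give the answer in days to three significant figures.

14100 days

Retardation factor R = 1 + ρ_b·K_d/n = 1 + 1.70 × 5.5/0.33 = 29.33.
Sorption retards both mechanisms: v_R = v/R = 0.02673 m/day, D_R = D/R = 0.06478 m²/day.
Peak time from v_R²t² + 2D_R t − x² = 0: t = (√(D_R² + v_R²x²) − D_R)/v_R².
√(D_R² + v_R²x²) = √(0.06478² + 0.02673² × 379²) = 10.13; v_R² = 0.0007145.
t = (10.13 − 0.06478)/0.0007145 = 14100 days.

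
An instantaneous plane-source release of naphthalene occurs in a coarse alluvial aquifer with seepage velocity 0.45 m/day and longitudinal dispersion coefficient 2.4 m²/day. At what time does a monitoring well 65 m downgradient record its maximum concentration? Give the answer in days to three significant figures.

133 days

For the 1D instantaneous-source solution, setting ∂C/∂t = 0 at fixed x gives v²t² + 2Dt − x² = 0, so t = (√(D² + v²x²) − D)/v².
√(D² + v²x²) = √(2.4² + 0.45² × 65²) = 29.35; v² = 0.2025.
t = (29.35 − 2.4)/0.2025 = 133 days (vs. the pure-advection estimate x/v = 144 d).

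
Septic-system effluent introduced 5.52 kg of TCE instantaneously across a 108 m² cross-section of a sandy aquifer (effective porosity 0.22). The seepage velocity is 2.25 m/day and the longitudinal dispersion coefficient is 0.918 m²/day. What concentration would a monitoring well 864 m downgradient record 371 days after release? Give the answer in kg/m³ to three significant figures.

For an instantaneous plane source, C(x,t) = M/(n_e·A·√(4πDt)) · exp(−(x−vt)²/(4Dt)), with n_e·A the pore (flow) area.
Plume center vt = 2.25 × 371 = 834.75 m, so the well at 864 m is 29.25 m downgradient of the peak.
√(4πDt) = 65.42 m, giving peak height M/(n_e·A·√(4πDt)) = 5.52/(0.22 × 108 × 65.42) = 0.003551 kg/m³.
(x−vt)²/(4Dt) = (29.25)²/(4 × 0.918 × 371) = 0.6280; exp(−0.6280) = 0.5337.
C = 0.003551 × 0.5337 = 0.00190 kg/m³.

0.00190 kg/m³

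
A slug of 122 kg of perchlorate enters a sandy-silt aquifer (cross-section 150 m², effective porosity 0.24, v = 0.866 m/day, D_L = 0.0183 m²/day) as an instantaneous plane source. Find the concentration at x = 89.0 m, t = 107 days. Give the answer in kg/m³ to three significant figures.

0.123 kg/m³

For an instantaneous plane source, C(x,t) = M/(n_e·A·√(4πDt)) · exp(−(x−vt)²/(4Dt)), with n_e·A the pore (flow) area.
Plume center vt = 0.866 × 107 = 92.662 m, so the well at 89.0 m is 3.662 m upgradient of the peak.
√(4πDt) = 4.960 m, giving peak height M/(n_e·A·√(4πDt)) = 122/(0.24 × 150 × 4.960) = 0.6832 kg/m³.
(x−vt)²/(4Dt) = (-3.662)²/(4 × 0.0183 × 107) = 1.712; exp(−1.712) = 0.1805.
C = 0.6832 × 0.1805 = 0.123 kg/m³.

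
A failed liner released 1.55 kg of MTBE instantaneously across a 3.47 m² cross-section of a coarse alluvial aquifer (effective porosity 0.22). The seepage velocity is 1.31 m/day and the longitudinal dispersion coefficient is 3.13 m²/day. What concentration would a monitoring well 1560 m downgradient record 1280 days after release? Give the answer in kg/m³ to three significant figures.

0.00386 kg/m³

For an instantaneous plane source, C(x,t) = M/(n_e·A·√(4πDt)) · exp(−(x−vt)²/(4Dt)), with n_e·A the pore (flow) area.
Plume center vt = 1.31 × 1280 = 1676.8 m, so the well at 1560 m is 116.8 m upgradient of the peak.
√(4πDt) = 224.4 m, giving peak height M/(n_e·A·√(4πDt)) = 1.55/(0.22 × 3.47 × 224.4) = 0.009048 kg/m³.
(x−vt)²/(4Dt) = (-116.8)²/(4 × 3.13 × 1280) = 0.8513; exp(−0.8513) = 0.4269.
C = 0.009048 × 0.4269 = 0.00386 kg/m³.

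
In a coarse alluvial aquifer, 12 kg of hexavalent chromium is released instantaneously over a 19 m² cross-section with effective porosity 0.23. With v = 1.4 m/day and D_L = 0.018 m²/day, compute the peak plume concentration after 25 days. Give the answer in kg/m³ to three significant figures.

The peak of an instantaneous 1D plume sits at x = vt; there the Gaussian factor is 1 and C_max = M/(n_e·A·√(4πDt)), where n_e·A is the pore area the mass is dissolved in.
√(4πDt) = √(4π × 0.018 × 25) = 2.378 m, so C_max = 12/(0.23 × 19 × 2.378) = 1.15 kg/m³.

1.15 kg/m³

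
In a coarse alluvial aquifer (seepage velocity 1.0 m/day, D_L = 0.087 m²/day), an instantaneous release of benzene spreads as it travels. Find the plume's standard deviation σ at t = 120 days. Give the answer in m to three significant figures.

Dispersive spreading gives a Gaussian with σ² = 2Dt; advection only shifts the center.
σ = √(2 × 0.087 × 120) = 4.57 m.

4.57 m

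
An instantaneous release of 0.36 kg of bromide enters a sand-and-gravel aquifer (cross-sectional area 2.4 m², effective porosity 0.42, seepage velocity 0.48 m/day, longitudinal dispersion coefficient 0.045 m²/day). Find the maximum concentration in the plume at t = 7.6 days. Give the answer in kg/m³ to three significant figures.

0.172 kg/m³

The peak of an instantaneous 1D plume sits at x = vt; there the Gaussian factor is 1 and C_max = M/(n_e·A·√(4πDt)), where n_e·A is the pore area the mass is dissolved in.
√(4πDt) = √(4π × 0.045 × 7.6) = 2.073 m, so C_max = 0.36/(0.42 × 2.4 × 2.073) = 0.172 kg/m³.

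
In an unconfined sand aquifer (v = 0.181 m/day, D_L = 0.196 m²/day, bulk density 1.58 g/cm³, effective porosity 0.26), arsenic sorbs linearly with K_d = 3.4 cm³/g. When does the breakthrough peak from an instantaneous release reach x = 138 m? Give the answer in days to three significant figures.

16400 days

Retardation factor R = 1 + ρ_b·K_d/n = 1 + 1.58 × 3.4/0.26 = 21.66.
Sorption retards both mechanisms: v_R = v/R = 0.008356 m/day, D_R = D/R = 0.009049 m²/day.
Peak time from v_R²t² + 2D_R t − x² = 0: t = (√(D_R² + v_R²x²) − D_R)/v_R².
√(D_R² + v_R²x²) = √(0.009049² + 0.008356² × 138²) = 1.153; v_R² = 6.982e-05.
t = (1.153 − 0.009049)/6.982e-05 = 16400 days.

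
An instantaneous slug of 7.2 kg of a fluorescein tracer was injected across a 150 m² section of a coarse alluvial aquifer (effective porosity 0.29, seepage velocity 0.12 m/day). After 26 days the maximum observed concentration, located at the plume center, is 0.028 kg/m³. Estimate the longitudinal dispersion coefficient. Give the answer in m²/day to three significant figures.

0.107 m²/day

At the plume center C_max = M/(n_e·A·√(4πDt)), so D = M²/(4πt·(n_e·A·C_max)²).
n_e·A·C_max = 0.29 × 150 × 0.028 = 1.218 kg/m.
D = 7.2²/(4π × 26 × 1.218²) = 0.107 m²/day.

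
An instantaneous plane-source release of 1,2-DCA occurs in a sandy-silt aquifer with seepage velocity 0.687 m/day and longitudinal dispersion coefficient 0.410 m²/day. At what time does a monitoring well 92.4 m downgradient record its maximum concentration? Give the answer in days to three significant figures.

For the 1D instantaneous-source solution, setting ∂C/∂t = 0 at fixed x gives v²t² + 2Dt − x² = 0, so t = (√(D² + v²x²) − D)/v².
√(D² + v²x²) = √(0.410² + 0.687² × 92.4²) = 63.48; v² = 0.471969.
t = (63.48 − 0.410)/0.471969 = 134 days (vs. the pure-advection estimate x/v = 134 d).

134 days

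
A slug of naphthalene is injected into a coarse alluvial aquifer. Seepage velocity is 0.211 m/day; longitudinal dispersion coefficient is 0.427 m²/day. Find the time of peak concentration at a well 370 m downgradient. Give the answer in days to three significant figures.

For the 1D instantaneous-source solution, setting ∂C/∂t = 0 at fixed x gives v²t² + 2Dt − x² = 0, so t = (√(D² + v²x²) − D)/v².
√(D² + v²x²) = √(0.427² + 0.211² × 370²) = 78.07; v² = 0.044521.
t = (78.07 − 0.427)/0.044521 = 1740 days (vs. the pure-advection estimate x/v = 1750 d).

1740 days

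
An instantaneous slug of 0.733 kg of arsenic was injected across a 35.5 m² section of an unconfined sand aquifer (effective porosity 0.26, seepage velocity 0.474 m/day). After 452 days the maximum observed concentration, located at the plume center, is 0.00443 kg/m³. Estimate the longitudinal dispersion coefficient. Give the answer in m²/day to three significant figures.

At the plume center C_max = M/(n_e·A·√(4πDt)), so D = M²/(4πt·(n_e·A·C_max)²).
n_e·A·C_max = 0.26 × 35.5 × 0.00443 = 0.04089 kg/m.
D = 0.733²/(4π × 452 × 0.04089²) = 0.0566 m²/day.

0.0566 m²/day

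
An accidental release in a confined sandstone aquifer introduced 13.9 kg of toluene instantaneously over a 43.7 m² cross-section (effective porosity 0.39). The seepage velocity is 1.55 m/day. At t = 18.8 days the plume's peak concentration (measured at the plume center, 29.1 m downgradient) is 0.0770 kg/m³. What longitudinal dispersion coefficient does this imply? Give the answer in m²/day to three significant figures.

0.475 m²/day

At the plume center C_max = M/(n_e·A·√(4πDt)), so D = M²/(4πt·(n_e·A·C_max)²).
n_e·A·C_max = 0.39 × 43.7 × 0.0770 = 1.312 kg/m.
D = 13.9²/(4π × 18.8 × 1.312²) = 0.475 m²/day.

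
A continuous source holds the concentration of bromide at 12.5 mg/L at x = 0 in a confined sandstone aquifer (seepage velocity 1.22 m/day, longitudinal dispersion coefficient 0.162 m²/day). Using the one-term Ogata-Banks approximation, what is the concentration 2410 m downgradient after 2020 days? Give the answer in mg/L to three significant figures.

12.3 mg/L

For a continuous step input, C/C₀ ≈ ½·erfc((x−vt)/(2√(Dt))).
vt = 1.22 × 2020 = 2464.4 m and 2√(Dt) = 2√(0.162 × 2020) = 36.18 m.
Argument (x−vt)/(2√(Dt)) = (2410 − 2464.4)/36.18 = -1.504; ½·erfc(-1.504) = 0.9833.
C = 12.5 × 0.9833 = 12.3 mg/L.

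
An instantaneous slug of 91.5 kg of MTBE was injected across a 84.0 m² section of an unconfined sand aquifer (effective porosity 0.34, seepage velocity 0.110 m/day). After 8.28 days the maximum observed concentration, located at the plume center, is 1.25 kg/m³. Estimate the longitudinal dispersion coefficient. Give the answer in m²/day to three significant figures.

0.0631 m²/day

At the plume center C_max = M/(n_e·A·√(4πDt)), so D = M²/(4πt·(n_e·A·C_max)²).
n_e·A·C_max = 0.34 × 84.0 × 1.25 = 35.70 kg/m.
D = 91.5²/(4π × 8.28 × 35.70²) = 0.0631 m²/day.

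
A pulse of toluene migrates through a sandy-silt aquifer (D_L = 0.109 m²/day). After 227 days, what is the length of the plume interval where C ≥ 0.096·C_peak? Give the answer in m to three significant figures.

30.5 m

The plume is Gaussian with σ = √(2Dt) = √(2 × 0.109 × 227) = 7.035 m.
C/C_peak = exp(−Δx²/(2σ²)) = 0.096 ⇒ Δx = σ·√(−2 ln 0.096) = 7.035 × 2.165 = 15.23 m.
Width = 2Δx = 30.5 m.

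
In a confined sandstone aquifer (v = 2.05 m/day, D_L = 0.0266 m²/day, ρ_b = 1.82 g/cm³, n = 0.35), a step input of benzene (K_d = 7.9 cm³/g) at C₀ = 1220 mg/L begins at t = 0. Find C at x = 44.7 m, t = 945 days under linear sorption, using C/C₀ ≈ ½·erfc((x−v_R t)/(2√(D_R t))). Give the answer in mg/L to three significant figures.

Retardation factor R = 1 + ρ_b·K_d/n = 1 + 1.82 × 7.9/0.35 = 42.08.
Sorption retards both mechanisms: v_R = v/R = 0.04872 m/day, D_R = D/R = 0.0006321 m²/day.
v_R·t = 0.04872 × 945 = 46.0404 m; 2√(D_R t) = 1.546 m; argument = (44.7 − 46.0404)/1.546 = -0.8670.
C = C₀ × ½·erfc(-0.8670) = 1220 × 0.8899 = 1090 mg/L.

1090 mg/L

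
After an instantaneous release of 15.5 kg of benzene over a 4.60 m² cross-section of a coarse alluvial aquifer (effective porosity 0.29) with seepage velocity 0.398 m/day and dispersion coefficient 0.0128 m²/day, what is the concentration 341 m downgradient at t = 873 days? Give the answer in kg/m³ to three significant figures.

For an instantaneous plane source, C(x,t) = M/(n_e·A·√(4πDt)) · exp(−(x−vt)²/(4Dt)), with n_e·A the pore (flow) area.
Plume center vt = 0.398 × 873 = 347.454 m, so the well at 341 m is 6.454 m upgradient of the peak.
√(4πDt) = 11.85 m, giving peak height M/(n_e·A·√(4πDt)) = 15.5/(0.29 × 4.60 × 11.85) = 0.9805 kg/m³.
(x−vt)²/(4Dt) = (-6.454)²/(4 × 0.0128 × 873) = 0.9319; exp(−0.9319) = 0.3938.
C = 0.9805 × 0.3938 = 0.386 kg/m³.

0.386 kg/m³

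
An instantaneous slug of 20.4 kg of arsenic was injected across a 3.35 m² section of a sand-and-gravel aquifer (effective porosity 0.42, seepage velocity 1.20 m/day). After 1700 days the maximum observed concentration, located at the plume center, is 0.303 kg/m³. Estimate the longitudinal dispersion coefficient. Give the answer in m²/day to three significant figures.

At the plume center C_max = M/(n_e·A·√(4πDt)), so D = M²/(4πt·(n_e·A·C_max)²).
n_e·A·C_max = 0.42 × 3.35 × 0.303 = 0.4263 kg/m.
D = 20.4²/(4π × 1700 × 0.4263²) = 0.107 m²/day.

0.107 m²/day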